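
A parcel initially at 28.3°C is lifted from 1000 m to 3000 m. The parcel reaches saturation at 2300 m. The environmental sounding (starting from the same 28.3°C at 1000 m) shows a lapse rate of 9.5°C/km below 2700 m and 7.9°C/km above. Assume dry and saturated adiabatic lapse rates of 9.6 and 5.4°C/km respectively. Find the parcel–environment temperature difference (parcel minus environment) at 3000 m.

+2.26°C (parcel warmer than environment)

Parcel:
  Dry to 2300 m: -9.6 × 1.3 km = -12.48°C, so T = 15.82°C.
  Saturated to 3000 m: -5.4 × 0.7 km = -3.78°C, so T = 12.04°C.
Environment:
  Environment, lower layer to 2700 m: -9.5 × 1.7 km = -16.15°C, so T = 12.15°C.
  Environment, upper layer to 3000 m: -7.9 × 0.3 km = -2.37°C, so T = 9.78°C.
T_parcel − T_env = 12.04 − 9.78 = +2.26°C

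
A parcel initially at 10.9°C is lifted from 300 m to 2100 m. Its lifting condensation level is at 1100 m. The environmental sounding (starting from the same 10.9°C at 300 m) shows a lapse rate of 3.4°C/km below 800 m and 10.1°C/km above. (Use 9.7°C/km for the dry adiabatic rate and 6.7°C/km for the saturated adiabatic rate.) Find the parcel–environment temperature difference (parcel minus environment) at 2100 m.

Parcel:
  300–1100 m, dry: Δz = 0.8 km ⇒ ΔT = -7.76°C; T = 3.14°C
  1100–2100 m, saturated: Δz = 1 km ⇒ ΔT = -6.7°C; T = -3.56°C
Environment:
  300–800 m, environment, lower layer: Δz = 0.5 km ⇒ ΔT = -1.7°C; T = 9.2°C
  800–2100 m, environment, upper layer: Δz = 1.3 km ⇒ ΔT = -13.13°C; T = -3.93°C
T_parcel − T_env = -3.56 − (-3.93) = +0.37°C

+0.37°C (parcel warmer than environment)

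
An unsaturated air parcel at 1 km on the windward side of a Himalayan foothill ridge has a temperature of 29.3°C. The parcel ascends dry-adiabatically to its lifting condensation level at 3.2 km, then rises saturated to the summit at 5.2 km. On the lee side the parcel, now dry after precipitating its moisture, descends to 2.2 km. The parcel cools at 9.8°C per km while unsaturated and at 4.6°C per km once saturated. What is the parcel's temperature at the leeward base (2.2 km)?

27.94°C

1000–3200 m, dry: Δz = 2.2 km ⇒ ΔT = -21.56°C; T = 7.74°C
3200–5200 m, saturated: Δz = 2 km ⇒ ΔT = -9.2°C; T = -1.46°C
5200–2200 m, dry descent: Δz = 3 km ⇒ ΔT = +29.4°C; T = 27.94°C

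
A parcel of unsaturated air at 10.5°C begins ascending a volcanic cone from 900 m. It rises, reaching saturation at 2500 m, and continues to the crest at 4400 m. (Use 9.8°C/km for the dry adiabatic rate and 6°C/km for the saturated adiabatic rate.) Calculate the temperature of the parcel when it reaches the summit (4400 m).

Dry to 2500 m: -9.8 × 1.6 km = -15.68°C, so T = -5.18°C.
Saturated to 4400 m: -6 × 1.9 km = -11.4°C, so T = -16.58°C.

-16.58°C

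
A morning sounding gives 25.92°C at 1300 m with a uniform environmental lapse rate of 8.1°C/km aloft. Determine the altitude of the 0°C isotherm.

4500 m

Height above start = (25.92 − 0) / 8.1 = 3.2 km
Altitude = 1300 m + 3200 m = 4500 m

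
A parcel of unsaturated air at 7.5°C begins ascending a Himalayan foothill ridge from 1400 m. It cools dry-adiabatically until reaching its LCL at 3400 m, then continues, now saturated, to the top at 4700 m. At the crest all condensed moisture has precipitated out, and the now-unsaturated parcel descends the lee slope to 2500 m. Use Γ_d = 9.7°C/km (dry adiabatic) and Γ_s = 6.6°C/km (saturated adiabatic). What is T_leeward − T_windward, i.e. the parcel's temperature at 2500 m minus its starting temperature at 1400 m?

1400 → 3400 m (dry, 9.7°C/km): ΔT = -9.7 × 2 = -19.4°C → T = -11.9°C
3400 → 4700 m (saturated, 6.6°C/km): ΔT = -6.6 × 1.3 = -8.58°C → T = -20.48°C
4700 → 2500 m (dry descent, 9.7°C/km): ΔT = +9.7 × 2.2 = +21.34°C → T = 0.86°C
Net change vs windward start: 0.86 − 7.5 = -6.64°C

-6.64°C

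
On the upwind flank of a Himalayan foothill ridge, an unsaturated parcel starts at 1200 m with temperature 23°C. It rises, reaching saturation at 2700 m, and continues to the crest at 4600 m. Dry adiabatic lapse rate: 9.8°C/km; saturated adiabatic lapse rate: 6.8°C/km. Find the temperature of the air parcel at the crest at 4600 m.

-4.62°C

Dry to 2700 m: -9.8 × 1.5 km = -14.7°C, so T = 8.3°C.
Saturated to 4600 m: -6.8 × 1.9 km = -12.92°C, so T = -4.62°C.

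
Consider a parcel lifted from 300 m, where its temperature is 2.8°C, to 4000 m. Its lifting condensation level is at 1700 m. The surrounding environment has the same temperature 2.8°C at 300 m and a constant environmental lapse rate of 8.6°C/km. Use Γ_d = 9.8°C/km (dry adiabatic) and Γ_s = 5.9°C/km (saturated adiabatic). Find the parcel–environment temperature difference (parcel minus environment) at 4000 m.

+4.53°C (parcel warmer than environment)

Parcel:
  300 → 1700 m (dry, 9.8°C/km): ΔT = -9.8 × 1.4 = -13.72°C → T = -10.92°C
  1700 → 4000 m (saturated, 5.9°C/km): ΔT = -5.9 × 2.3 = -13.57°C → T = -24.49°C
Environment:
  300 → 4000 m (environment, 8.6°C/km): ΔT = -8.6 × 3.7 = -31.82°C → T = -29.02°C
T_parcel − T_env = -24.49 − (-29.02) = +4.53°C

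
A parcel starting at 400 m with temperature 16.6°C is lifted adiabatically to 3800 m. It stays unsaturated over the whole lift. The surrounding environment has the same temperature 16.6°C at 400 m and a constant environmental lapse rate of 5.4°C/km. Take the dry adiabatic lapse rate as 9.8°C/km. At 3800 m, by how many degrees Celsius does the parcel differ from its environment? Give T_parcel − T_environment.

Parcel:
  From 400 m to 3800 m (dry): cools by 9.8 × 3.4 = 33.32°C, giving -16.72°C.
Environment:
  From 400 m to 3800 m (environment): cools by 5.4 × 3.4 = 18.36°C, giving -1.76°C.
T_parcel − T_env = -16.72 − (-1.76) = -14.96°C

-14.96°C (parcel cooler than environment)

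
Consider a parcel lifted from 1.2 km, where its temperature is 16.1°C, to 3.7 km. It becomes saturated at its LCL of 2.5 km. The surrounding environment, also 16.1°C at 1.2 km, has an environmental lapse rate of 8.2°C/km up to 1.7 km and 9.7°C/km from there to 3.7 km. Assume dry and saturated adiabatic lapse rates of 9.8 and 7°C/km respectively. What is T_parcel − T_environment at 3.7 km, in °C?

+2.36°C (parcel warmer than environment)

Parcel:
  1200–2500 m, dry: Δz = 1.3 km ⇒ ΔT = -12.74°C; T = 3.36°C
  2500–3700 m, saturated: Δz = 1.2 km ⇒ ΔT = -8.4°C; T = -5.04°C
Environment:
  1200–1700 m, environment, lower layer: Δz = 0.5 km ⇒ ΔT = -4.1°C; T = 12°C
  1700–3700 m, environment, upper layer: Δz = 2 km ⇒ ΔT = -19.4°C; T = -7.4°C
T_parcel − T_env = -5.04 − (-7.4) = +2.36°C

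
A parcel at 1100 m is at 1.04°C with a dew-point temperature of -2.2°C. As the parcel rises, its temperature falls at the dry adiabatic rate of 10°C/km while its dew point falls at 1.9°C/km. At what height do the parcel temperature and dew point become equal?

T and T_d converge at 10 − 1.9 = 8.1°C per km
Height above start = (1.04 − (-2.2)) / 8.1 = 0.4 km
LCL altitude = 1100 m + 400 m = 1500 m

1500 m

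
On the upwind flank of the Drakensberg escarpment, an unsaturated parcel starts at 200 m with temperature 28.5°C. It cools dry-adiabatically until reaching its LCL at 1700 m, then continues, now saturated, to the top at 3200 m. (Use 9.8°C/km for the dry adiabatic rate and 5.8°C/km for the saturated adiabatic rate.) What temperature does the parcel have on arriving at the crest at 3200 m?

200–1700 m, dry: Δz = 1.5 km ⇒ ΔT = -14.7°C; T = 13.8°C
1700–3200 m, saturated: Δz = 1.5 km ⇒ ΔT = -8.7°C; T = 5.1°C

5.1°C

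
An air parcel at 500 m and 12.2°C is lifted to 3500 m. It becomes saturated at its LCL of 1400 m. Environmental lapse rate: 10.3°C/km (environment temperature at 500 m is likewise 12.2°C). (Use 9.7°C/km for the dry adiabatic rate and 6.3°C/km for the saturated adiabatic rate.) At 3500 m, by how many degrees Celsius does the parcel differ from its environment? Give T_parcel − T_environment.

+8.94°C (parcel warmer than environment)

Parcel:
  Dry to 1400 m: -9.7 × 0.9 km = -8.73°C, so T = 3.47°C.
  Saturated to 3500 m: -6.3 × 2.1 km = -13.23°C, so T = -9.76°C.
Environment:
  Environment to 3500 m: -10.3 × 3 km = -30.9°C, so T = -18.7°C.
T_parcel − T_env = -9.76 − (-18.7) = +8.94°C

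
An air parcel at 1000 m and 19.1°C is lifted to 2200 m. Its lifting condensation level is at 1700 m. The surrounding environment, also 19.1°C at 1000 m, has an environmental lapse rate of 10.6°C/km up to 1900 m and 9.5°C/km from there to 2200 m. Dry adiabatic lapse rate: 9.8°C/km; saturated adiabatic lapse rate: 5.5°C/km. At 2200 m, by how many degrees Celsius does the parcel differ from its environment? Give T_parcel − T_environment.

Parcel:
  1000 → 1700 m (dry, 9.8°C/km): ΔT = -9.8 × 0.7 = -6.86°C → T = 12.24°C
  1700 → 2200 m (saturated, 5.5°C/km): ΔT = -5.5 × 0.5 = -2.75°C → T = 9.49°C
Environment:
  1000 → 1900 m (environment, lower layer, 10.6°C/km): ΔT = -10.6 × 0.9 = -9.54°C → T = 9.56°C
  1900 → 2200 m (environment, upper layer, 9.5°C/km): ΔT = -9.5 × 0.3 = -2.85°C → T = 6.71°C
T_parcel − T_env = 9.49 − 6.71 = +2.78°C

+2.78°C (parcel warmer than environment)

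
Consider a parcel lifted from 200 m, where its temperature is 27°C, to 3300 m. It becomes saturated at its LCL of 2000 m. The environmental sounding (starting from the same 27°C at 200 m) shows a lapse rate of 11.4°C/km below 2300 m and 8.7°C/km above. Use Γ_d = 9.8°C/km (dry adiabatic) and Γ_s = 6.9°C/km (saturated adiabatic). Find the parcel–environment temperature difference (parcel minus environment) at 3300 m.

+6.03°C (parcel warmer than environment)

Parcel:
  200 → 2000 m (dry, 9.8°C/km): ΔT = -9.8 × 1.8 = -17.64°C → T = 9.36°C
  2000 → 3300 m (saturated, 6.9°C/km): ΔT = -6.9 × 1.3 = -8.97°C → T = 0.39°C
Environment:
  200 → 2300 m (environment, lower layer, 11.4°C/km): ΔT = -11.4 × 2.1 = -23.94°C → T = 3.06°C
  2300 → 3300 m (environment, upper layer, 8.7°C/km): ΔT = -8.7 × 1 = -8.7°C → T = -5.64°C
T_parcel − T_env = 0.39 − (-5.64) = +6.03°C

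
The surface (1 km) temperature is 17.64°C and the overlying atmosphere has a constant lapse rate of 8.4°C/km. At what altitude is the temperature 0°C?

3.1 km

Height above start = (17.64 − 0) / 8.4 = 2.1 km
Altitude = 1000 m + 2100 m = 3100 m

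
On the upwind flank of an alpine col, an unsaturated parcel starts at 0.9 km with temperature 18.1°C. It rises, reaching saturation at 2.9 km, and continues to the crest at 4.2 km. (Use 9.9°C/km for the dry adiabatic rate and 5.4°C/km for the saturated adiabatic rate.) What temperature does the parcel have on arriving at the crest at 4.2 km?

Dry to 2900 m: -9.9 × 2 km = -19.8°C, so T = -1.7°C.
Saturated to 4200 m: -5.4 × 1.3 km = -7.02°C, so T = -8.72°C.

-8.72°C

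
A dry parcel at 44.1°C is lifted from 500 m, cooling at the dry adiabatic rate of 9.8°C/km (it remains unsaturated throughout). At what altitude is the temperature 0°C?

5000 m

Height above start = (44.1 − 0) / 9.8 = 4.5 km
Altitude = 500 m + 4500 m = 5000 m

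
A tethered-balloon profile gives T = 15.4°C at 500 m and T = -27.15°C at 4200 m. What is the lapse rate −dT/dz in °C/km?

11.5°C/km

Γ = −ΔT/Δz = (15.4 − (-27.15)) / (4200 − 500) m
  = 42.55°C / 3.7 km = 11.5°C/km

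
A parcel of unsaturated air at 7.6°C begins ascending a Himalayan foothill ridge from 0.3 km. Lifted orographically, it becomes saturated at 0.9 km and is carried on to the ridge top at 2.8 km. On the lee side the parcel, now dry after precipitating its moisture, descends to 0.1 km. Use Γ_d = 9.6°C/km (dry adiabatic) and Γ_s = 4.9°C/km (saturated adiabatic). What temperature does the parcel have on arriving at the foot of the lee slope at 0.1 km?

300–900 m, dry: Δz = 0.6 km ⇒ ΔT = -5.76°C; T = 1.84°C
900–2800 m, saturated: Δz = 1.9 km ⇒ ΔT = -9.31°C; T = -7.47°C
2800–100 m, dry descent: Δz = 2.7 km ⇒ ΔT = +25.92°C; T = 18.45°C

18.45°C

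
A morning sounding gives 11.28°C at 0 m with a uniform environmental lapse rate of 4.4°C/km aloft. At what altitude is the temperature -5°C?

Height above start = (11.28 − (-5)) / 4.4 = 3.7 km
Altitude = 0 m + 3700 m = 3700 m

3700 m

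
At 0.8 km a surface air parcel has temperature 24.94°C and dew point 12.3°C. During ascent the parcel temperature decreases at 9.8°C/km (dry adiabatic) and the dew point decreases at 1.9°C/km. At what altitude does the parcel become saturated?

2.4 km

T and T_d converge at 9.8 − 1.9 = 7.9°C per km
Height above start = (24.94 − 12.3) / 7.9 = 1.6 km
LCL altitude = 800 m + 1600 m = 2400 m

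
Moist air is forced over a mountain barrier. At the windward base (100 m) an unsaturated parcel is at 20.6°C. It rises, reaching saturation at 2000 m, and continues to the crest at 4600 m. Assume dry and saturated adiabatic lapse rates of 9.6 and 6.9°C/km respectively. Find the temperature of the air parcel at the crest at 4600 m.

From 100 m to 2000 m (dry): cools by 9.6 × 1.9 = 18.24°C, giving 2.36°C.
From 2000 m to 4600 m (saturated): cools by 6.9 × 2.6 = 17.94°C, giving -15.58°C.

-15.58°C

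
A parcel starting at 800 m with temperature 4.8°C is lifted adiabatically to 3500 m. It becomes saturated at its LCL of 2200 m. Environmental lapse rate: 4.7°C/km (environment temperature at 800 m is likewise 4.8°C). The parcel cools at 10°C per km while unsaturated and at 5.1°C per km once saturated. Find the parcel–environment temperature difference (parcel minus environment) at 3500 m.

Parcel:
  800 → 2200 m (dry, 10°C/km): ΔT = -10 × 1.4 = -14°C → T = -9.2°C
  2200 → 3500 m (saturated, 5.1°C/km): ΔT = -5.1 × 1.3 = -6.63°C → T = -15.83°C
Environment:
  800 → 3500 m (environment, 4.7°C/km): ΔT = -4.7 × 2.7 = -12.69°C → T = -7.89°C
T_parcel − T_env = -15.83 − (-7.89) = -7.94°C

-7.94°C (parcel cooler than environment)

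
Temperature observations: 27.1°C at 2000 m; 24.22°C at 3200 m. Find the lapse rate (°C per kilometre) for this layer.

Γ = −ΔT/Δz = (27.1 − 24.22) / (3200 − 2000) m
  = 2.88°C / 1.2 km = 2.4°C/km

2.4°C/km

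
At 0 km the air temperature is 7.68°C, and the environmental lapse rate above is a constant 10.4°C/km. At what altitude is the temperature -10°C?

1.7 km

Height above start = (7.68 − (-10)) / 10.4 = 1.7 km
Altitude = 0 m + 1700 m = 1700 m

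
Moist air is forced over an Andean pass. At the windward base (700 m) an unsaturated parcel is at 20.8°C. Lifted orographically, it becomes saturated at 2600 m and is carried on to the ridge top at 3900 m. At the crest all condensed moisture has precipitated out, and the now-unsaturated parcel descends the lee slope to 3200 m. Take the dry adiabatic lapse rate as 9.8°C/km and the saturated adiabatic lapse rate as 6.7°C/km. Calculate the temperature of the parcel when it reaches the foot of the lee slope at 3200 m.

From 700 m to 2600 m (dry): cools by 9.8 × 1.9 = 18.62°C, giving 2.18°C.
From 2600 m to 3900 m (saturated): cools by 6.7 × 1.3 = 8.71°C, giving -6.53°C.
From 3900 m to 3200 m (dry descent): warms by 9.8 × 0.7 = 6.86°C, giving 0.33°C.

0.33°C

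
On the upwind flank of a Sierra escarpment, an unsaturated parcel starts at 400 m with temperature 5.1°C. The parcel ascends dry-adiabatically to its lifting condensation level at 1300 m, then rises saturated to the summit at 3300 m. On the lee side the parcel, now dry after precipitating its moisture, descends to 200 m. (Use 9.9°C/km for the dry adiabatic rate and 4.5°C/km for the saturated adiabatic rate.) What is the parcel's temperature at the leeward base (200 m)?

From 400 m to 1300 m (dry): cools by 9.9 × 0.9 = 8.91°C, giving -3.81°C.
From 1300 m to 3300 m (saturated): cools by 4.5 × 2 = 9°C, giving -12.81°C.
From 3300 m to 200 m (dry descent): warms by 9.9 × 3.1 = 30.69°C, giving 17.88°C.

17.88°C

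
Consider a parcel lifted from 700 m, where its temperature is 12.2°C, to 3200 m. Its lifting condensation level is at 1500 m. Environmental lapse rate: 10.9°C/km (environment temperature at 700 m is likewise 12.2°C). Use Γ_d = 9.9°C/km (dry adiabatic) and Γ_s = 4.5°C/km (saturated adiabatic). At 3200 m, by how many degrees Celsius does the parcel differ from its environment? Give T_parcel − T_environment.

Parcel:
  700–1500 m, dry: Δz = 0.8 km ⇒ ΔT = -7.92°C; T = 4.28°C
  1500–3200 m, saturated: Δz = 1.7 km ⇒ ΔT = -7.65°C; T = -3.37°C
Environment:
  700–3200 m, environment: Δz = 2.5 km ⇒ ΔT = -27.25°C; T = -15.05°C
T_parcel − T_env = -3.37 − (-15.05) = +11.68°C

+11.68°C (parcel warmer than environment)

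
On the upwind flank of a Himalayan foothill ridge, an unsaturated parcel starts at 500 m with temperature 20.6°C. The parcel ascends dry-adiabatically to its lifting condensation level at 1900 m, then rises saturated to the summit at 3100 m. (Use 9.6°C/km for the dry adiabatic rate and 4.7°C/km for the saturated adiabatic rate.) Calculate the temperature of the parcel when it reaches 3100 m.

1.52°C

500 → 1900 m (dry, 9.6°C/km): ΔT = -9.6 × 1.4 = -13.44°C → T = 7.16°C
1900 → 3100 m (saturated, 4.7°C/km): ΔT = -4.7 × 1.2 = -5.64°C → T = 1.52°C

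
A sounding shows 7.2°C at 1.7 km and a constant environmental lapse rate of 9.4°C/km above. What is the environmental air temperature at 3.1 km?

-5.96°C

From 1700 m to 3100 m (environmental): cools by 9.4 × 1.4 = 13.16°C, giving -5.96°C.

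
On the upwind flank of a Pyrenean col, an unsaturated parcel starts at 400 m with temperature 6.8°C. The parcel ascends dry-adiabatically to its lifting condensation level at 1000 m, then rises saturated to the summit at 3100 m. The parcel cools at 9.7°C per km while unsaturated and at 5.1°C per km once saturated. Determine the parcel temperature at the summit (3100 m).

Dry to 1000 m: -9.7 × 0.6 km = -5.82°C, so T = 0.98°C.
Saturated to 3100 m: -5.1 × 2.1 km = -10.71°C, so T = -9.73°C.

-9.73°C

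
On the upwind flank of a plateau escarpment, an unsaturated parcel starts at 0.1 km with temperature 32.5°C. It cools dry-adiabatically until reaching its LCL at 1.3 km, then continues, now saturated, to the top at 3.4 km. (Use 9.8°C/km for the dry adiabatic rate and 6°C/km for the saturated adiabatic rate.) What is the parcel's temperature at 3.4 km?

Dry to 1300 m: -9.8 × 1.2 km = -11.76°C, so T = 20.74°C.
Saturated to 3400 m: -6 × 2.1 km = -12.6°C, so T = 8.14°C.

8.14°C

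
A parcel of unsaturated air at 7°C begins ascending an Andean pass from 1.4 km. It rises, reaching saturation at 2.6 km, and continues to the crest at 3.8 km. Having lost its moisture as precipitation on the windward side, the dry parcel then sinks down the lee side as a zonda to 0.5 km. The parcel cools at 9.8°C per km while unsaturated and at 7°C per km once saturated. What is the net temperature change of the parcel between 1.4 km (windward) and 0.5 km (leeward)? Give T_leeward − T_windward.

From 1400 m to 2600 m (dry): cools by 9.8 × 1.2 = 11.76°C, giving -4.76°C.
From 2600 m to 3800 m (saturated): cools by 7 × 1.2 = 8.4°C, giving -13.16°C.
From 3800 m to 500 m (dry descent): warms by 9.8 × 3.3 = 32.34°C, giving 19.18°C.
Net change vs windward start: 19.18 − 7 = +12.18°C

+12.18°C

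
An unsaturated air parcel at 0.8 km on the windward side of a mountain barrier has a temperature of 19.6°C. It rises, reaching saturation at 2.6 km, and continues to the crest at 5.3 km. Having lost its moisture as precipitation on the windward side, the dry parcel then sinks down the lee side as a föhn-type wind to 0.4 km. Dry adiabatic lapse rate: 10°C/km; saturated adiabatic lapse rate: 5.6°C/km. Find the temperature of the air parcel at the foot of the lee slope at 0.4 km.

35.48°C

800 → 2600 m (dry, 10°C/km): ΔT = -10 × 1.8 = -18°C → T = 1.6°C
2600 → 5300 m (saturated, 5.6°C/km): ΔT = -5.6 × 2.7 = -15.12°C → T = -13.52°C
5300 → 400 m (dry descent, 10°C/km): ΔT = +10 × 4.9 = +49°C → T = 35.48°C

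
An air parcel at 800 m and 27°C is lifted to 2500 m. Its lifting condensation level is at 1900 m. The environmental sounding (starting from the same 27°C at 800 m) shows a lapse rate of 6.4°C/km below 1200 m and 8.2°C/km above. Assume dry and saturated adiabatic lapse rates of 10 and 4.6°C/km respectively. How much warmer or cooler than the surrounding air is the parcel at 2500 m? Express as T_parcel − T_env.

-0.54°C (parcel cooler than environment)

Parcel:
  Dry to 1900 m: -10 × 1.1 km = -11°C, so T = 16°C.
  Saturated to 2500 m: -4.6 × 0.6 km = -2.76°C, so T = 13.24°C.
Environment:
  Environment, lower layer to 1200 m: -6.4 × 0.4 km = -2.56°C, so T = 24.44°C.
  Environment, upper layer to 2500 m: -8.2 × 1.3 km = -10.66°C, so T = 13.78°C.
T_parcel − T_env = 13.24 − 13.78 = -0.54°C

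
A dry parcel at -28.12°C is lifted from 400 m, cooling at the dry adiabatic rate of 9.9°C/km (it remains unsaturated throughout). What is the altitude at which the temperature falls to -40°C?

Height above start = (-28.12 − (-40)) / 9.9 = 1.2 km
Altitude = 400 m + 1200 m = 1600 m

1600 m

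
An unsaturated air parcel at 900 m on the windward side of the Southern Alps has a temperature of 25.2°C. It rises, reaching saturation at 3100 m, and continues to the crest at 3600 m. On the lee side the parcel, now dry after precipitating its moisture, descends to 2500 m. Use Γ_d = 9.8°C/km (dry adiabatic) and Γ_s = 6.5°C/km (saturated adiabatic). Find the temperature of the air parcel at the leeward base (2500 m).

11.17°C

900–3100 m, dry: Δz = 2.2 km ⇒ ΔT = -21.56°C; T = 3.64°C
3100–3600 m, saturated: Δz = 0.5 km ⇒ ΔT = -3.25°C; T = 0.39°C
3600–2500 m, dry descent: Δz = 1.1 km ⇒ ΔT = +10.78°C; T = 11.17°C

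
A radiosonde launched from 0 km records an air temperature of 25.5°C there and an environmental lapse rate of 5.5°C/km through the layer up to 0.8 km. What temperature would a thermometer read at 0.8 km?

21.1°C

0–800 m, environmental: Δz = 0.8 km ⇒ ΔT = -4.4°C; T = 21.1°C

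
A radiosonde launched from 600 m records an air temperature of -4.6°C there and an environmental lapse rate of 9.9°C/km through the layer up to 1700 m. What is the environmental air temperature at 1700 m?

-15.49°C

600 → 1700 m (environmental, 9.9°C/km): ΔT = -9.9 × 1.1 = -10.89°C → T = -15.49°C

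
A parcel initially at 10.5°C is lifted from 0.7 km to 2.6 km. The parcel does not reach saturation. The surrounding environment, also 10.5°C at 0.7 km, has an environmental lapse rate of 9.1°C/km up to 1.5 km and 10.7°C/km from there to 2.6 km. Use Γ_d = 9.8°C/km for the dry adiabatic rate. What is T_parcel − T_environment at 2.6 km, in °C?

+0.43°C (parcel warmer than environment)

Parcel:
  Dry to 2600 m: -9.8 × 1.9 km = -18.62°C, so T = -8.12°C.
Environment:
  Environment, lower layer to 1500 m: -9.1 × 0.8 km = -7.28°C, so T = 3.22°C.
  Environment, upper layer to 2600 m: -10.7 × 1.1 km = -11.77°C, so T = -8.55°C.
T_parcel − T_env = -8.12 − (-8.55) = +0.43°C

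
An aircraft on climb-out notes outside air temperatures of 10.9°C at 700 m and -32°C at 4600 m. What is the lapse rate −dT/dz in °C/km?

11°C/km

Γ = −ΔT/Δz = (10.9 − (-32)) / (4600 − 700) m
  = 42.9°C / 3.9 km = 11°C/km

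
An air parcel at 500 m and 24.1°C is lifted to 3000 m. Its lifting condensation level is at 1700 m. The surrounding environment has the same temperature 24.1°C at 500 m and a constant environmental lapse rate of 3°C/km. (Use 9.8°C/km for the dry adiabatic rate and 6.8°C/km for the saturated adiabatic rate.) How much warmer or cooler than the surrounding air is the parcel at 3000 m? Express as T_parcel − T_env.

Parcel:
  500–1700 m, dry: Δz = 1.2 km ⇒ ΔT = -11.76°C; T = 12.34°C
  1700–3000 m, saturated: Δz = 1.3 km ⇒ ΔT = -8.84°C; T = 3.5°C
Environment:
  500–3000 m, environment: Δz = 2.5 km ⇒ ΔT = -7.5°C; T = 16.6°C
T_parcel − T_env = 3.5 − 16.6 = -13.1°C

-13.1°C (parcel cooler than environment)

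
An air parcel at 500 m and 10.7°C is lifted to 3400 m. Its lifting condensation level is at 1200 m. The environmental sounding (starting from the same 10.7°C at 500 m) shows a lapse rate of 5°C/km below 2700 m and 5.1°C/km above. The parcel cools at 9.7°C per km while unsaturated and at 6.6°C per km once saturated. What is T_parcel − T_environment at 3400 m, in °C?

-6.74°C (parcel cooler than environment)

Parcel:
  From 500 m to 1200 m (dry): cools by 9.7 × 0.7 = 6.79°C, giving 3.91°C.
  From 1200 m to 3400 m (saturated): cools by 6.6 × 2.2 = 14.52°C, giving -10.61°C.
Environment:
  From 500 m to 2700 m (environment, lower layer): cools by 5 × 2.2 = 11°C, giving -0.3°C.
  From 2700 m to 3400 m (environment, upper layer): cools by 5.1 × 0.7 = 3.57°C, giving -3.87°C.
T_parcel − T_env = -10.61 − (-3.87) = -6.74°C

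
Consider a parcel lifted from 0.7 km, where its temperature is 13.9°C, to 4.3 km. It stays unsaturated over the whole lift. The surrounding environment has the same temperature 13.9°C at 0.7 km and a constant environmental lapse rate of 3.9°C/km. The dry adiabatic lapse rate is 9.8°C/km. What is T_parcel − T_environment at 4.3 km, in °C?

Parcel:
  From 700 m to 4300 m (dry): cools by 9.8 × 3.6 = 35.28°C, giving -21.38°C.
Environment:
  From 700 m to 4300 m (environment): cools by 3.9 × 3.6 = 14.04°C, giving -0.14°C.
T_parcel − T_env = -21.38 − (-0.14) = -21.24°C

-21.24°C (parcel cooler than environment)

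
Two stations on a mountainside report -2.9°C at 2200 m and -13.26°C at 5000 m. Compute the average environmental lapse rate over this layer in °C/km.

3.7°C/km

Γ = −ΔT/Δz = (-2.9 − (-13.26)) / (5000 − 2200) m
  = 10.36°C / 2.8 km = 3.7°C/km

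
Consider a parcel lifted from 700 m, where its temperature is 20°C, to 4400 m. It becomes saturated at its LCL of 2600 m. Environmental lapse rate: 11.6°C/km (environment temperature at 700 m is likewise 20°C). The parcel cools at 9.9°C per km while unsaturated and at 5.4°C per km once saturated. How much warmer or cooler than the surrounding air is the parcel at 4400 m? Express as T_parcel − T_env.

Parcel:
  From 700 m to 2600 m (dry): cools by 9.9 × 1.9 = 18.81°C, giving 1.19°C.
  From 2600 m to 4400 m (saturated): cools by 5.4 × 1.8 = 9.72°C, giving -8.53°C.
Environment:
  From 700 m to 4400 m (environment): cools by 11.6 × 3.7 = 42.92°C, giving -22.92°C.
T_parcel − T_env = -8.53 − (-22.92) = +14.39°C

+14.39°C (parcel warmer than environment)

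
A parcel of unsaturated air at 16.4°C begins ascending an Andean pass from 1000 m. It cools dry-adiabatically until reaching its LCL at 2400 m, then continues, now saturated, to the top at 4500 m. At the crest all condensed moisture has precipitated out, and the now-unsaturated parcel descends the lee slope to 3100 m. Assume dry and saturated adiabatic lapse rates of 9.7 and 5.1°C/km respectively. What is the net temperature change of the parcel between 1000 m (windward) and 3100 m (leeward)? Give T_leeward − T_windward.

1000–2400 m, dry: Δz = 1.4 km ⇒ ΔT = -13.58°C; T = 2.82°C
2400–4500 m, saturated: Δz = 2.1 km ⇒ ΔT = -10.71°C; T = -7.89°C
4500–3100 m, dry descent: Δz = 1.4 km ⇒ ΔT = +13.58°C; T = 5.69°C
Net change vs windward start: 5.69 − 16.4 = -10.71°C

-10.71°C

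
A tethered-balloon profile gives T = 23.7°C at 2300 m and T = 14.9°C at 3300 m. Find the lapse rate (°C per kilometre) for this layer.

8.8°C/km

Γ = −ΔT/Δz = (23.7 − 14.9) / (3300 − 2300) m
  = 8.8°C / 1 km = 8.8°C/km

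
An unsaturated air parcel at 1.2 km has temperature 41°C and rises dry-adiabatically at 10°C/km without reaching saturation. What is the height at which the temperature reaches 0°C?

Height above start = (41 − 0) / 10 = 4.1 km
Altitude = 1200 m + 4100 m = 5300 m

5.3 km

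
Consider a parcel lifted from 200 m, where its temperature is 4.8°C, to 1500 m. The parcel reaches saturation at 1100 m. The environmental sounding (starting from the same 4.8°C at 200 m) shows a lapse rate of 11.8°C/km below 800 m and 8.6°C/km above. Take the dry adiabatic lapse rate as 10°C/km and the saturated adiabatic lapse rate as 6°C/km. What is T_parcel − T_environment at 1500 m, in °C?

+1.7°C (parcel warmer than environment)

Parcel:
  200–1100 m, dry: Δz = 0.9 km ⇒ ΔT = -9°C; T = -4.2°C
  1100–1500 m, saturated: Δz = 0.4 km ⇒ ΔT = -2.4°C; T = -6.6°C
Environment:
  200–800 m, environment, lower layer: Δz = 0.6 km ⇒ ΔT = -7.08°C; T = -2.28°C
  800–1500 m, environment, upper layer: Δz = 0.7 km ⇒ ΔT = -6.02°C; T = -8.3°C
T_parcel − T_env = -6.6 − (-8.3) = +1.7°C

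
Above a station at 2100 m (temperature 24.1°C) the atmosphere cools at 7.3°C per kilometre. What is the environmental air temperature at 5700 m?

-2.18°C

2100 → 5700 m (environmental, 7.3°C/km): ΔT = -7.3 × 3.6 = -26.28°C → T = -2.18°C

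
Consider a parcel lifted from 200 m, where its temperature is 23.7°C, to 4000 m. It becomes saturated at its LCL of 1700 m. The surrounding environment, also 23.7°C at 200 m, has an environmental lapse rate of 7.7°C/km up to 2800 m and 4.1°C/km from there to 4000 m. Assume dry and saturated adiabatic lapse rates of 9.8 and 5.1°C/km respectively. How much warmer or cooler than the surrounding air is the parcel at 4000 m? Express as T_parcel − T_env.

Parcel:
  Dry to 1700 m: -9.8 × 1.5 km = -14.7°C, so T = 9°C.
  Saturated to 4000 m: -5.1 × 2.3 km = -11.73°C, so T = -2.73°C.
Environment:
  Environment, lower layer to 2800 m: -7.7 × 2.6 km = -20.02°C, so T = 3.68°C.
  Environment, upper layer to 4000 m: -4.1 × 1.2 km = -4.92°C, so T = -1.24°C.
T_parcel − T_env = -2.73 − (-1.24) = -1.49°C

-1.49°C (parcel cooler than environment)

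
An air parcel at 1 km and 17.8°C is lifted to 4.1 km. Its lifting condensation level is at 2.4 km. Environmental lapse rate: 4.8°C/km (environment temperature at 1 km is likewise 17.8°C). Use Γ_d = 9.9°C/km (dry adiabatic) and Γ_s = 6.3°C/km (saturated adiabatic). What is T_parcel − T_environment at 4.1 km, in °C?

Parcel:
  Dry to 2400 m: -9.9 × 1.4 km = -13.86°C, so T = 3.94°C.
  Saturated to 4100 m: -6.3 × 1.7 km = -10.71°C, so T = -6.77°C.
Environment:
  Environment to 4100 m: -4.8 × 3.1 km = -14.88°C, so T = 2.92°C.
T_parcel − T_env = -6.77 − 2.92 = -9.69°C

-9.69°C (parcel cooler than environment)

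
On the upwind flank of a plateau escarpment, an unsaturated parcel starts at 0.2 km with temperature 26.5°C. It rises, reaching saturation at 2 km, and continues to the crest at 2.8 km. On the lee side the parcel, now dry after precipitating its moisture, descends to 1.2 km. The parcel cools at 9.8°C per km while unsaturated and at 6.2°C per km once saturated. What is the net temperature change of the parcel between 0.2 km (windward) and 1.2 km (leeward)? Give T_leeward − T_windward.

-6.92°C

From 200 m to 2000 m (dry): cools by 9.8 × 1.8 = 17.64°C, giving 8.86°C.
From 2000 m to 2800 m (saturated): cools by 6.2 × 0.8 = 4.96°C, giving 3.9°C.
From 2800 m to 1200 m (dry descent): warms by 9.8 × 1.6 = 15.68°C, giving 19.58°C.
Net change vs windward start: 19.58 − 26.5 = -6.92°C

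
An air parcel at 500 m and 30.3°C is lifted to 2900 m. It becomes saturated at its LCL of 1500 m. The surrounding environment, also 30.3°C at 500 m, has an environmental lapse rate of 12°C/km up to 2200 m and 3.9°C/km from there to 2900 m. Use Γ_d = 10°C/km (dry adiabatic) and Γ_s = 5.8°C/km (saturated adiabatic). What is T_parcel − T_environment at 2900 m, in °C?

+5.01°C (parcel warmer than environment)

Parcel:
  500–1500 m, dry: Δz = 1 km ⇒ ΔT = -10°C; T = 20.3°C
  1500–2900 m, saturated: Δz = 1.4 km ⇒ ΔT = -8.12°C; T = 12.18°C
Environment:
  500–2200 m, environment, lower layer: Δz = 1.7 km ⇒ ΔT = -20.4°C; T = 9.9°C
  2200–2900 m, environment, upper layer: Δz = 0.7 km ⇒ ΔT = -2.73°C; T = 7.17°C
T_parcel − T_env = 12.18 − 7.17 = +5.01°C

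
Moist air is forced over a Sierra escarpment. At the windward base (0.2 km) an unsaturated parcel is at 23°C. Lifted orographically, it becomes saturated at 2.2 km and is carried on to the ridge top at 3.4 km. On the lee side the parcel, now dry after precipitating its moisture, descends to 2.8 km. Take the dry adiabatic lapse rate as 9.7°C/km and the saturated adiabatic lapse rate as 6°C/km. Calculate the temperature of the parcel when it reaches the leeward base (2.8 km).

2.22°C

From 200 m to 2200 m (dry): cools by 9.7 × 2 = 19.4°C, giving 3.6°C.
From 2200 m to 3400 m (saturated): cools by 6 × 1.2 = 7.2°C, giving -3.6°C.
From 3400 m to 2800 m (dry descent): warms by 9.7 × 0.6 = 5.82°C, giving 2.22°C.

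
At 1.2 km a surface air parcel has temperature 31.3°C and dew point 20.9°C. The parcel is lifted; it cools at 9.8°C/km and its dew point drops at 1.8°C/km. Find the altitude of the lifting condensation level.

2.5 km

T and T_d converge at 9.8 − 1.8 = 8°C per km
Height above start = (31.3 − 20.9) / 8 = 1.3 km
LCL altitude = 1200 m + 1300 m = 2500 m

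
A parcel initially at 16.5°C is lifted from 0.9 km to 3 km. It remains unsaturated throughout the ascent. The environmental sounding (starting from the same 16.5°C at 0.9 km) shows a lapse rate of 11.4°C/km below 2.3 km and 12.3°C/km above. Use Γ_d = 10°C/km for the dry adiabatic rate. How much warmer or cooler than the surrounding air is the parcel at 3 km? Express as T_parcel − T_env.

Parcel:
  Dry to 3000 m: -10 × 2.1 km = -21°C, so T = -4.5°C.
Environment:
  Environment, lower layer to 2300 m: -11.4 × 1.4 km = -15.96°C, so T = 0.54°C.
  Environment, upper layer to 3000 m: -12.3 × 0.7 km = -8.61°C, so T = -8.07°C.
T_parcel − T_env = -4.5 − (-8.07) = +3.57°C

+3.57°C (parcel warmer than environment)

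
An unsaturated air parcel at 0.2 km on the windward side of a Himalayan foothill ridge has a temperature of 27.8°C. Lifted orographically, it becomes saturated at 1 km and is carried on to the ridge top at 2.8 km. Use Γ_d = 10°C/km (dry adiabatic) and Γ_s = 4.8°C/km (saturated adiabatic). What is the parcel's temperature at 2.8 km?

From 200 m to 1000 m (dry): cools by 10 × 0.8 = 8°C, giving 19.8°C.
From 1000 m to 2800 m (saturated): cools by 4.8 × 1.8 = 8.64°C, giving 11.16°C.

11.16°C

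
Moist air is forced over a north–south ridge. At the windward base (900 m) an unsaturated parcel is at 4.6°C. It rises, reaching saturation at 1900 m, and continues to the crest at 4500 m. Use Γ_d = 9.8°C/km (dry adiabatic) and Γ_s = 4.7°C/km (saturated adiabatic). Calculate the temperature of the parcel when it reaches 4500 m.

-17.42°C

900 → 1900 m (dry, 9.8°C/km): ΔT = -9.8 × 1 = -9.8°C → T = -5.2°C
1900 → 4500 m (saturated, 4.7°C/km): ΔT = -4.7 × 2.6 = -12.22°C → T = -17.42°C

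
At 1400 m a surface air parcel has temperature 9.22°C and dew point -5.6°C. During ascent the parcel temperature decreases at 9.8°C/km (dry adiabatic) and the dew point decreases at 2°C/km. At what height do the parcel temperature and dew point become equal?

T and T_d converge at 9.8 − 2 = 7.8°C per km
Height above start = (9.22 − (-5.6)) / 7.8 = 1.9 km
LCL altitude = 1400 m + 1900 m = 3300 m

3300 m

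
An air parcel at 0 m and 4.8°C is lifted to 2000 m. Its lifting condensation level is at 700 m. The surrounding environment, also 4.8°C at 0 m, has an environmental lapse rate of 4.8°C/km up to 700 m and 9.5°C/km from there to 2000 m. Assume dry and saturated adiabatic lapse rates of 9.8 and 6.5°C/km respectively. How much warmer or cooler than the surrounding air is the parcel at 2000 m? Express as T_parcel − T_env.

+0.4°C (parcel warmer than environment)

Parcel:
  From 0 m to 700 m (dry): cools by 9.8 × 0.7 = 6.86°C, giving -2.06°C.
  From 700 m to 2000 m (saturated): cools by 6.5 × 1.3 = 8.45°C, giving -10.51°C.
Environment:
  From 0 m to 700 m (environment, lower layer): cools by 4.8 × 0.7 = 3.36°C, giving 1.44°C.
  From 700 m to 2000 m (environment, upper layer): cools by 9.5 × 1.3 = 12.35°C, giving -10.91°C.
T_parcel − T_env = -10.51 − (-10.91) = +0.4°C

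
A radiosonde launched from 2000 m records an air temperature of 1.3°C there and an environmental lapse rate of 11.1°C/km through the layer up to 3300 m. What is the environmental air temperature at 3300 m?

From 2000 m to 3300 m (environmental): cools by 11.1 × 1.3 = 14.43°C, giving -13.13°C.

-13.13°C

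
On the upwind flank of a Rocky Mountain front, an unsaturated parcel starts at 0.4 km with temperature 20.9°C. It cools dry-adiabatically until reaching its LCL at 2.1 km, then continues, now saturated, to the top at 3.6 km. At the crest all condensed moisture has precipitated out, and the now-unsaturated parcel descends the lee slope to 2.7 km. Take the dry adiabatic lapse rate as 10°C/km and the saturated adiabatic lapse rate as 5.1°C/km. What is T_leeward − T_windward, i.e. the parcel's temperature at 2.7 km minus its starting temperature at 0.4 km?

-15.65°C

400 → 2100 m (dry, 10°C/km): ΔT = -10 × 1.7 = -17°C → T = 3.9°C
2100 → 3600 m (saturated, 5.1°C/km): ΔT = -5.1 × 1.5 = -7.65°C → T = -3.75°C
3600 → 2700 m (dry descent, 10°C/km): ΔT = +10 × 0.9 = +9°C → T = 5.25°C
Net change vs windward start: 5.25 − 20.9 = -15.65°C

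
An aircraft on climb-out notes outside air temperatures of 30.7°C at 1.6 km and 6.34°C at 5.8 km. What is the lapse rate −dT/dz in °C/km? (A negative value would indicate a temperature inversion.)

Γ = −ΔT/Δz = (30.7 − 6.34) / (5800 − 1600) m
  = 24.36°C / 4.2 km = 5.8°C/km

5.8°C/km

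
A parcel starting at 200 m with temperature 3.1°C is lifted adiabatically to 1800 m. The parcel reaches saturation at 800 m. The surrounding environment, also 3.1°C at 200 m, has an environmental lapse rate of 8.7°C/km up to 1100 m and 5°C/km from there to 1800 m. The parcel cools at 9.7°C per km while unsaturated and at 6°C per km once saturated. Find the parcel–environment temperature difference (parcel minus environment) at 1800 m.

Parcel:
  Dry to 800 m: -9.7 × 0.6 km = -5.82°C, so T = -2.72°C.
  Saturated to 1800 m: -6 × 1 km = -6°C, so T = -8.72°C.
Environment:
  Environment, lower layer to 1100 m: -8.7 × 0.9 km = -7.83°C, so T = -4.73°C.
  Environment, upper layer to 1800 m: -5 × 0.7 km = -3.5°C, so T = -8.23°C.
T_parcel − T_env = -8.72 − (-8.23) = -0.49°C

-0.49°C (parcel cooler than environment)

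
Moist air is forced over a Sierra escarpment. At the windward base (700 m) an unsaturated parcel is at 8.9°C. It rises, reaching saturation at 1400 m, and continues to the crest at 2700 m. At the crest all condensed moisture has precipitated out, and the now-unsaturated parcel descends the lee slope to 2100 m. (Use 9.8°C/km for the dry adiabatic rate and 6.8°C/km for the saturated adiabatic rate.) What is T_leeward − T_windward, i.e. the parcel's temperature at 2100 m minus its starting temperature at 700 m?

From 700 m to 1400 m (dry): cools by 9.8 × 0.7 = 6.86°C, giving 2.04°C.
From 1400 m to 2700 m (saturated): cools by 6.8 × 1.3 = 8.84°C, giving -6.8°C.
From 2700 m to 2100 m (dry descent): warms by 9.8 × 0.6 = 5.88°C, giving -0.92°C.
Net change vs windward start: -0.92 − 8.9 = -9.82°C

-9.82°C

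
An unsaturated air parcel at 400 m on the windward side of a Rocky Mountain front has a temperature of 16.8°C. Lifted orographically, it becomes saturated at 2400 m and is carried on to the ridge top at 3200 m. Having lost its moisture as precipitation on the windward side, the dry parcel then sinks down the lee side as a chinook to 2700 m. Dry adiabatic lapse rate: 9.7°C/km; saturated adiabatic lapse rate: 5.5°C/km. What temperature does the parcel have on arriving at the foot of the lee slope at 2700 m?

-2.15°C

400 → 2400 m (dry, 9.7°C/km): ΔT = -9.7 × 2 = -19.4°C → T = -2.6°C
2400 → 3200 m (saturated, 5.5°C/km): ΔT = -5.5 × 0.8 = -4.4°C → T = -7°C
3200 → 2700 m (dry descent, 9.7°C/km): ΔT = +9.7 × 0.5 = +4.85°C → T = -2.15°C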